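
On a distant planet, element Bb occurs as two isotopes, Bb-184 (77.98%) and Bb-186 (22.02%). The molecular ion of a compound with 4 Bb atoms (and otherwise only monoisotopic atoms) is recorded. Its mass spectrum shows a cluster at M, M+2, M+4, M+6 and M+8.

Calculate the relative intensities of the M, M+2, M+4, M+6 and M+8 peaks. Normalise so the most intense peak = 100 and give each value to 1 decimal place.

Expanding (0.7798 + 0.2202)^4:
P(M) = 0.7798^4 = 0.369771
P(M+2) = 4 × 0.7798^3 × 0.2202^1 = 0.417664
P(M+4) = 6 × 0.7798^2 × 0.2202^2 = 0.176910
P(M+6) = 4 × 0.7798^1 × 0.2202^3 = 0.033304
P(M+8) = 0.2202^4 = 0.002351
The M+2 peak is largest (0.417664); scaling to 100 gives 88.5 : 100.0 : 42.4 : 8.0 : 0.6.

88.5 : 100.0 : 42.4 : 8.0 : 0.6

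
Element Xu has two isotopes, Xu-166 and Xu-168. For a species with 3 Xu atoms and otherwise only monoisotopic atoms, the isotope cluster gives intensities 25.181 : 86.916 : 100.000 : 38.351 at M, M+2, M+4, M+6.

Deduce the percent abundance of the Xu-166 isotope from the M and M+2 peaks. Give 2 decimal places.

Write p for the Xu-166 fraction. I(M+2)/I(M) = [C(3,1)·p^2·(1−p)] / p^3 = 3·(1−p)/p = 86.916/25.181 = 3.4517
(1−p)/p = 3.4517/3 = 1.1506  ⇒  p = 1/(1 + 1.1506) = 0.4650
Xu-166: 46.50%, Xu-168: 53.50%.

46.50%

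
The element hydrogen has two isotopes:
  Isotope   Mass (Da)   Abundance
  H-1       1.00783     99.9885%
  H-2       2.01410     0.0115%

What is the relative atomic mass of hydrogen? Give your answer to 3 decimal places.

1.008 Da

The abundance-weighted mean is 0.999885 × 1.00783 + 0.000115 × 2.01410
= 1.007714 + 0.000232 = 1.007946 Da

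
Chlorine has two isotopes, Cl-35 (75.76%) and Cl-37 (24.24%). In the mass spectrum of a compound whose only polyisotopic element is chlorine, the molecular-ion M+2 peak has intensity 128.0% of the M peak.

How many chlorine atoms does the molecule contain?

4

The M+2/M ratio from n Cl atoms is n · q/p = n · 0.2424/0.7576.
n = 1.280 × 0.7576/0.2424 = 4.00 ≈ 4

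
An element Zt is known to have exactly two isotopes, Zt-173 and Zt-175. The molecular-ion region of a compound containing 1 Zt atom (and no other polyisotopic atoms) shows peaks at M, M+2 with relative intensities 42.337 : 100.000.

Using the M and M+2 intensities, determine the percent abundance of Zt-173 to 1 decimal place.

Let p = fractional abundance of Zt-173. I(M+2)/I(M) = [C(1,1)·p^0·(1−p)] / p^1 = 1·(1−p)/p = 100.000/42.337 = 2.3620
(1−p)/p = 2.3620/1 = 2.3620  ⇒  p = 1/(1 + 2.3620) = 0.2974
Zt-173: 29.7%, Zt-175: 70.3%.

29.7%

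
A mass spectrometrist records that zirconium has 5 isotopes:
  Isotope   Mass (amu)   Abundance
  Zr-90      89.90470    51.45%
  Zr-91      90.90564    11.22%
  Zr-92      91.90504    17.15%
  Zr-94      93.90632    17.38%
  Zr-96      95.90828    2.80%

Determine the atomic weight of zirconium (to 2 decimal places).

Average mass = Σ (abundance × isotope mass) = 0.5145 × 89.90470 + 0.1122 × 90.90564 + 0.1715 × 91.90504 + 0.1738 × 93.90632 + 0.0280 × 95.90828
= 46.255968 + 10.199613 + 15.761714 + 16.320918 + 2.685432 = 91.223645 amu

91.22 amu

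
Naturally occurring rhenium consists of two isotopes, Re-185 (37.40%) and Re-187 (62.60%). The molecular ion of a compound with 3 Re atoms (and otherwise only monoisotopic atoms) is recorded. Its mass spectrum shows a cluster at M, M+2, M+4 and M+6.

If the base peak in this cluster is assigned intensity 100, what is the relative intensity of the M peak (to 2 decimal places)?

Term probabilities: M 0.0523, M+2 0.2627, M+4 0.4397, M+6 0.2453. Base peak = M+4.
P(M+4) = C(3,2) × 0.3740^1 × 0.6260^2 = 3 × 0.3740 × 0.391876 = 0.439685 (base)
P(M) = C(3,0) × 0.3740^3 × 0.6260^0 = 1 × 0.05231362 × 1.0000 = 0.052314
Relative intensity = 0.052314 / 0.439685 × 100 = 11.90

11.90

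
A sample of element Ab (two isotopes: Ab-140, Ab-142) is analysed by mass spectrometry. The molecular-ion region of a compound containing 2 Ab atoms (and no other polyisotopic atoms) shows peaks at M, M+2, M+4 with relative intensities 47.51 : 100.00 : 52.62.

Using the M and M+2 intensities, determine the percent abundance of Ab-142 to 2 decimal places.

51.28%

Write p for the Ab-140 fraction. I(M+2)/I(M) = [C(2,1)·p^1·(1−p)] / p^2 = 2·(1−p)/p = 100.00/47.51 = 2.1048
(1−p)/p = 2.1048/2 = 1.0524  ⇒  p = 1/(1 + 1.0524) = 0.4872
Ab-140: 48.72%, Ab-142: 51.28%.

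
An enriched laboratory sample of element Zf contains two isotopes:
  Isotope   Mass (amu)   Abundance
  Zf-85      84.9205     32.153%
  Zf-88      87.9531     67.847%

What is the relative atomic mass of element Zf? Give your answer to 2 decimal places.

86.98 amu

Ar = Σ fᵢ·mᵢ = 0.32153 × 84.9205 + 0.67847 × 87.9531
= 27.30449 + 59.67354 = 86.97803 amu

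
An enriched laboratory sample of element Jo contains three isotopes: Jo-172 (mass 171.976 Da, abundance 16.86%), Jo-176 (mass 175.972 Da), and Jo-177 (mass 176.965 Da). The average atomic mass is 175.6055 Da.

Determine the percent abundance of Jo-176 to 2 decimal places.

The remaining 83.14% is split between Jo-176 (fraction x) and Jo-177 (fraction 0.8314 − x).
Substituting: 175.972x + 176.965(0.8314 − x) = 146.6103464
(175.972 − 176.965)x = -0.5183546  ⇒  x = 0.52201, y = 0.30939
Jo-176: 52.20%, Jo-177: 30.94%.

52.20%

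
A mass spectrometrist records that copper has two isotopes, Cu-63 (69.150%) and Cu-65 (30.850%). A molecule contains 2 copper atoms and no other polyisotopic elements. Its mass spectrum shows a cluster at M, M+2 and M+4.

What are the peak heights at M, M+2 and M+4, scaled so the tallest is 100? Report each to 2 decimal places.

100.00 : 89.23 : 19.90

Each Cu atom is independently Cu-63 (p = 0.69150) or Cu-65 (q = 0.30850); the cluster is the binomial expansion (p + q)^2.
P(M) = 0.69150^2 = 0.478172
P(M+2) = 2 × 0.69150^1 × 0.30850^1 = 0.426656
P(M+4) = 0.30850^2 = 0.095172
The M peak is largest (0.478172); scaling to 100 gives 100.00 : 89.23 : 19.90.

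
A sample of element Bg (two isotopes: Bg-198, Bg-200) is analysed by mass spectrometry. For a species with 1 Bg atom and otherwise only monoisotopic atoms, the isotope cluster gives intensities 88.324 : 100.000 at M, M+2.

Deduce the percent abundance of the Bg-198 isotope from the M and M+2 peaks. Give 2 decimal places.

If p is the fraction of Bg that is Bg-198, then I(M+2)/I(M) = [C(1,1)·p^0·(1−p)] / p^1 = 1·(1−p)/p = 100.000/88.324 = 1.1322
(1−p)/p = 1.1322/1 = 1.1322  ⇒  p = 1/(1 + 1.1322) = 0.4690
Bg-198: 46.90%, Bg-200: 53.10%.

46.90%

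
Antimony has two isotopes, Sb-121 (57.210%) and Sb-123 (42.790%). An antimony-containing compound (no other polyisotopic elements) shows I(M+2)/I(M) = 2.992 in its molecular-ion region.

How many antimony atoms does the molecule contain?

The M+2/M ratio from n Sb atoms is n · q/p = n · 0.42790/0.57210.
n = 2.992 × 0.57210/0.42790 = 4.00 ≈ 4

4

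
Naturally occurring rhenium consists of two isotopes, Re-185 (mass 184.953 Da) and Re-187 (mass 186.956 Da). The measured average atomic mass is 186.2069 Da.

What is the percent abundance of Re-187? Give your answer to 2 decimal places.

62.60%

Let x be the fractional abundance of Re-185; then Re-187 has abundance 1 − x.
184.953·x + 186.956·(1 − x) = 186.2069
(184.953 − 186.956)·x = 186.2069 − 186.956
x = -0.7491 / -2.003 = 0.37399 → 37.40% Re-185, 62.60% Re-187.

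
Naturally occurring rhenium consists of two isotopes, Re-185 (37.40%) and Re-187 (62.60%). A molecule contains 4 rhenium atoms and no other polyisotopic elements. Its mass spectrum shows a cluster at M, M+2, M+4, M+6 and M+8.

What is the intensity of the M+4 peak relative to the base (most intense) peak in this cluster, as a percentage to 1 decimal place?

Term probabilities: M 0.0196, M+2 0.1310, M+4 0.3289, M+6 0.3670, M+8 0.1536. Base peak = M+6.
P(M+6) = C(4,3) × 0.3740^1 × 0.6260^3 = 4 × 0.3740 × 0.24531438 = 0.366990 (base)
P(M+4) = C(4,2) × 0.3740^2 × 0.6260^2 = 6 × 0.139876 × 0.391876 = 0.328884
Relative intensity = 0.328884 / 0.366990 × 100 = 89.6

89.6%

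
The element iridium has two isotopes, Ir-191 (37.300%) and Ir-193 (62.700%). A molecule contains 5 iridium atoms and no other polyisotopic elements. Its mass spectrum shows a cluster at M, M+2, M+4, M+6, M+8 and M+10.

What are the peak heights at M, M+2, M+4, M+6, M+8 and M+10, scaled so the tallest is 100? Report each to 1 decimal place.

The 5 Ir atoms are independent, so intensities follow the terms of (0.37300 + 0.62700)^5.
P(M) = 0.37300^5 = 0.007220
P(M+2) = 5 × 0.37300^4 × 0.62700^1 = 0.060684
P(M+4) = 10 × 0.37300^3 × 0.62700^2 = 0.204015
P(M+6) = 10 × 0.37300^2 × 0.62700^3 = 0.342942
P(M+8) = 5 × 0.37300^1 × 0.62700^4 = 0.288237
P(M+10) = 0.62700^5 = 0.096903
The M+6 peak is largest (0.342942); scaling to 100 gives 2.1 : 17.7 : 59.5 : 100.0 : 84.0 : 28.3.

2.1 : 17.7 : 59.5 : 100.0 : 84.0 : 28.3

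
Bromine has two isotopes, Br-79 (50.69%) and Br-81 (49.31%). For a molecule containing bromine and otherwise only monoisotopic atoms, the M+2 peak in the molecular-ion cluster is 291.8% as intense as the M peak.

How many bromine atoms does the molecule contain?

With n Br atoms, P(M+2)/P(M) = C(n,1)·p^(n−1)q / p^n = n·q/p = n · 0.4931/0.5069.
n = 2.918 × 0.5069/0.4931 = 3.00 ≈ 3

3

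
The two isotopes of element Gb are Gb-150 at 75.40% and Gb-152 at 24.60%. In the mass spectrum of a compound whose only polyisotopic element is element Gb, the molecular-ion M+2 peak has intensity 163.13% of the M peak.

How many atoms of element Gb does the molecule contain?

5

The M+2/M ratio from n Gb atoms is n · q/p = n · 0.2460/0.7540.
n = 1.6313 × 0.7540/0.2460 = 5.00 ≈ 5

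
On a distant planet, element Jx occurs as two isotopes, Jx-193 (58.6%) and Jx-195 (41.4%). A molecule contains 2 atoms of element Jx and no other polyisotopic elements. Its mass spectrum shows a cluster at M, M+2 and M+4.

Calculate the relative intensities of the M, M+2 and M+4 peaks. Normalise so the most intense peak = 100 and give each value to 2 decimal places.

70.77 : 100.00 : 35.32

Each Jx atom is independently Jx-193 (p = 0.586) or Jx-195 (q = 0.414); the cluster is the binomial expansion (p + q)^2.
P(M) = 0.586^2 = 0.343396
P(M+2) = 2 × 0.586^1 × 0.414^1 = 0.485208
P(M+4) = 0.414^2 = 0.171396
The M+2 peak is largest (0.485208); scaling to 100 gives 70.77 : 100.00 : 35.32.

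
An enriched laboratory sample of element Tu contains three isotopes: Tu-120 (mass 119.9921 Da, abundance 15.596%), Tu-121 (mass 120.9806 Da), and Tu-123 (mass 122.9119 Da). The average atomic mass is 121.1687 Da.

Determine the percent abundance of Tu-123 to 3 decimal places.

Let x and y be the fractions of Tu-121 and Tu-123. Then x + y = 1 − 0.15596 = 0.84404 and 120.9806x + 122.9119y = 121.1687 − 0.15596×119.9921 = 102.454732084.
Substituting: 120.9806x + 122.9119(0.84404 − x) = 102.454732084
(120.9806 − 122.9119)x = -1.287827992  ⇒  x = 0.66682, y = 0.17722
Tu-121: 66.682%, Tu-123: 17.722%.

17.722%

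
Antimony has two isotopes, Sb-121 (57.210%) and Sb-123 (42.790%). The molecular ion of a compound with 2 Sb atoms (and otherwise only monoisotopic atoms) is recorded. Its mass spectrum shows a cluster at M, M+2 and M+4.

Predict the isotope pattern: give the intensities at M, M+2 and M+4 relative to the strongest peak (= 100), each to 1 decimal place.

Each Sb atom is independently Sb-121 (p = 0.57210) or Sb-123 (q = 0.42790); the cluster is the binomial expansion (p + q)^2.
P(M) = 0.57210^2 = 0.327298
P(M+2) = 2 × 0.57210^1 × 0.42790^1 = 0.489603
P(M+4) = 0.42790^2 = 0.183098
The M+2 peak is largest (0.489603); scaling to 100 gives 66.8 : 100.0 : 37.4.

66.8 : 100.0 : 37.4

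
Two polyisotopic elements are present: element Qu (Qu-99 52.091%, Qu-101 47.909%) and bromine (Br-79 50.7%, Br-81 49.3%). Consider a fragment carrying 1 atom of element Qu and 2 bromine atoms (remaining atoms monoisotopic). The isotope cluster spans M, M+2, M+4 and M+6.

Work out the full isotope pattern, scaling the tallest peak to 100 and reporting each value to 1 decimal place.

34.9 : 100.0 : 95.5 : 30.4

Element Qu pattern (n=1): 0.52091 : 0.47909
Bromine pattern (n=2): 0.257049 : 0.499902 : 0.243049
Convolve the two distributions (both contribute in 2-u steps):
  M: 0.52091×0.257049 = 0.133899
  M+2: 0.52091×0.499902 + 0.47909×0.257049 = 0.383554
  M+4: 0.52091×0.243049 + 0.47909×0.499902 = 0.366105
  M+6: 0.47909×0.243049 = 0.116442
Scale to base peak (0.383554) = 100: 34.9 : 100.0 : 95.5 : 30.4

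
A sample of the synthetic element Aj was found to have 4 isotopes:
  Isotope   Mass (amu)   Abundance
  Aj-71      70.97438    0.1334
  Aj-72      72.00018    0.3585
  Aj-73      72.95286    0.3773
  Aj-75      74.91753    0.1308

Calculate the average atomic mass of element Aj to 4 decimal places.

72.6044 amu

Average mass = Σ (abundance × isotope mass) = 0.1334 × 70.97438 + 0.3585 × 72.00018 + 0.3773 × 72.95286 + 0.1308 × 74.91753
= 9.467982 + 25.812065 + 27.525114 + 9.799213 = 72.604374 amu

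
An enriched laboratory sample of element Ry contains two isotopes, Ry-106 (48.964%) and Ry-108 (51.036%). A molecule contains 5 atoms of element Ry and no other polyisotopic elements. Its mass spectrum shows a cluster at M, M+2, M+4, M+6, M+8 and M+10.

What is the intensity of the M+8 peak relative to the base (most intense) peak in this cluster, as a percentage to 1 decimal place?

Term probabilities: M 0.0281, M+2 0.1467, M+4 0.3058, M+6 0.3187, M+8 0.1661, M+10 0.0346. Base peak = M+6.
P(M+6) = C(5,3) × 0.48964^2 × 0.51036^3 = 10 × 0.23974733 × 0.13293211 = 0.318701 (base)
P(M+8) = C(5,4) × 0.48964^1 × 0.51036^4 = 5 × 0.48964 × 0.06784323 = 0.166094
Relative intensity = 0.166094 / 0.318701 × 100 = 52.1

52.1%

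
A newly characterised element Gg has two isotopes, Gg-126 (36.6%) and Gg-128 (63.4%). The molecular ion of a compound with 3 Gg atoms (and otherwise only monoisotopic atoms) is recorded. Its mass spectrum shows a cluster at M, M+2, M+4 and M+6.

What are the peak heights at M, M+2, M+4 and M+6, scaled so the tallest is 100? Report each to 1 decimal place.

11.1 : 57.7 : 100.0 : 57.7

The 3 Gg atoms are independent, so intensities follow the terms of (0.366 + 0.634)^3.
P(M) = 0.366^3 = 0.049028
P(M+2) = 3 × 0.366^2 × 0.634^1 = 0.254784
P(M+4) = 3 × 0.366^1 × 0.634^2 = 0.441348
P(M+6) = 0.634^3 = 0.254840
The M+4 peak is largest (0.441348); scaling to 100 gives 11.1 : 57.7 : 100.0 : 57.7.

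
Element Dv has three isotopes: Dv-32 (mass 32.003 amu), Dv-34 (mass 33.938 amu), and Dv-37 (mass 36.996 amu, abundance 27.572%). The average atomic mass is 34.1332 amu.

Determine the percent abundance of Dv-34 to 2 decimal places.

38.94%

Let x and y be the fractions of Dv-32 and Dv-34. Then x + y = 1 − 0.27572 = 0.72428 and 32.003x + 33.938y = 34.1332 − 0.27572×36.996 = 23.93266288.
Substituting: 32.003x + 33.938(0.72428 − x) = 23.93266288
(32.003 − 33.938)x = -0.64795176  ⇒  x = 0.33486, y = 0.38942
Dv-32: 33.49%, Dv-34: 38.94%.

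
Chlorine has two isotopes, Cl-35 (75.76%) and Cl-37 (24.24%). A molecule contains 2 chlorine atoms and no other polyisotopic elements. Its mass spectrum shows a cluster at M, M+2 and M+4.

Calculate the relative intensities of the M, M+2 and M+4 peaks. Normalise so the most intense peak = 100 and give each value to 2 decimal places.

The 2 Cl atoms are independent, so intensities follow the terms of (0.7576 + 0.2424)^2.
P(M) = 0.7576^2 = 0.573958
P(M+2) = 2 × 0.7576^1 × 0.2424^1 = 0.367284
P(M+4) = 0.2424^2 = 0.058758
The M peak is largest (0.573958); scaling to 100 gives 100.00 : 63.99 : 10.24.

100.00 : 63.99 : 10.24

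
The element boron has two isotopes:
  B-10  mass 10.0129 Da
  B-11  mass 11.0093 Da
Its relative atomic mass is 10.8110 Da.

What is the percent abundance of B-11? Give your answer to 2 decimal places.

Writing the weighted mean with unknown fraction x of B-10:
10.0129·x + 11.0093·(1 − x) = 10.8110
(10.0129 − 11.0093)·x = 10.8110 − 11.0093
x = -0.1983 / -0.9964 = 0.19902 → 19.90% B-10, 80.10% B-11.

80.10%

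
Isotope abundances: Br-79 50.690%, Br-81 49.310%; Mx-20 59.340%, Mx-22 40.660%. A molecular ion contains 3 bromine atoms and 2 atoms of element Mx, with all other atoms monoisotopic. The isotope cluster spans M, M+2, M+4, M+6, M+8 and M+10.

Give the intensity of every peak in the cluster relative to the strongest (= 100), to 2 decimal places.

Bromine pattern (n=3): 0.13024674 : 0.3801026 : 0.36975457 : 0.11989609
Element Mx pattern (n=2): 0.35212356 : 0.48255288 : 0.16532356
Convolve the two distributions (both contribute in 2-u steps):
  M: 0.13024674×0.35212356 = 0.045863
  M+2: 0.13024674×0.48255288 + 0.3801026×0.35212356 = 0.196694
  M+4: 0.13024674×0.16532356 + 0.3801026×0.48255288 + 0.36975457×0.35212356 = 0.335152
  M+6: 0.3801026×0.16532356 + 0.36975457×0.48255288 + 0.11989609×0.35212356 = 0.283484
  M+8: 0.36975457×0.16532356 + 0.11989609×0.48255288 = 0.118985
  M+10: 0.11989609×0.16532356 = 0.019822
Scale to base peak (0.335152) = 100: 13.68 : 58.69 : 100.00 : 84.58 : 35.50 : 5.91

13.68 : 58.69 : 100.00 : 84.58 : 35.50 : 5.91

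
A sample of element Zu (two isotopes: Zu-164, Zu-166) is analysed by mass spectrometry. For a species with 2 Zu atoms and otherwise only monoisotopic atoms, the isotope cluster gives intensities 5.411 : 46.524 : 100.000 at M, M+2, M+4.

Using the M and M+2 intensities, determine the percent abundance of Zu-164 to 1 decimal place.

Let p = fractional abundance of Zu-164. I(M+2)/I(M) = [C(2,1)·p^1·(1−p)] / p^2 = 2·(1−p)/p = 46.524/5.411 = 8.5980
(1−p)/p = 8.5980/2 = 4.2990  ⇒  p = 1/(1 + 4.2990) = 0.1887
Zu-164: 18.9%, Zu-166: 81.1%.

18.9%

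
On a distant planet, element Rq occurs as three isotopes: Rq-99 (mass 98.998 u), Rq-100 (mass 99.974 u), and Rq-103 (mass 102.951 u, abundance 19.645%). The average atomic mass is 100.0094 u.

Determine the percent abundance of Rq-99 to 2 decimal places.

56.29%

Let x and y be the fractions of Rq-99 and Rq-100. Then x + y = 1 − 0.19645 = 0.80355 and 98.998x + 99.974y = 100.0094 − 0.19645×102.951 = 79.78467605.
Substituting: 98.998x + 99.974(0.80355 − x) = 79.78467605
(98.998 − 99.974)x = -0.54943165  ⇒  x = 0.56294, y = 0.24061
Rq-99: 56.29%, Rq-100: 24.06%.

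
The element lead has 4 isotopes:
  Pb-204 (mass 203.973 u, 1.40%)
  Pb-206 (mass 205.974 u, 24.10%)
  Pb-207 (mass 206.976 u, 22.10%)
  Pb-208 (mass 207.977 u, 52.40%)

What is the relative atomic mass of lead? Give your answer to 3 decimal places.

207.217 u

Weight each isotope mass by its fractional abundance: 0.0140 × 203.973 + 0.2410 × 205.974 + 0.2210 × 206.976 + 0.5240 × 207.977
= 2.8556 + 49.6397 + 45.7417 + 108.9799 = 207.2169 u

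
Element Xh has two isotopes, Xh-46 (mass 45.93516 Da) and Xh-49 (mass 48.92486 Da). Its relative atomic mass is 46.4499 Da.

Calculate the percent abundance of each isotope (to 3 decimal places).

Xh-46: 82.783%, Xh-49: 17.217%

Let x be the fractional abundance of Xh-46; then Xh-49 has abundance 1 − x.
45.93516·x + 48.92486·(1 − x) = 46.4499
(45.93516 − 48.92486)·x = 46.4499 − 48.92486
x = -2.47496 / -2.98970 = 0.82783 → 82.783% Xh-46, 17.217% Xh-49.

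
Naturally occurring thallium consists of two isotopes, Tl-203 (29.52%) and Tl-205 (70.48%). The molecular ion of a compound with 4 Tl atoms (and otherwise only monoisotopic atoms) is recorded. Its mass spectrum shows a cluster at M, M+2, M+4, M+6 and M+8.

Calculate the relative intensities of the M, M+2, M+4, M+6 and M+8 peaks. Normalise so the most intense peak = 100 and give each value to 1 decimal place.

Each Tl atom is independently Tl-203 (p = 0.2952) or Tl-205 (q = 0.7048); the cluster is the binomial expansion (p + q)^4.
P(M) = 0.2952^4 = 0.007594
P(M+2) = 4 × 0.2952^3 × 0.7048^1 = 0.072523
P(M+4) = 6 × 0.2952^2 × 0.7048^2 = 0.259726
P(M+6) = 4 × 0.2952^1 × 0.7048^3 = 0.413403
P(M+8) = 0.7048^4 = 0.246754
The M+6 peak is largest (0.413403); scaling to 100 gives 1.8 : 17.5 : 62.8 : 100.0 : 59.7.

1.8 : 17.5 : 62.8 : 100.0 : 59.7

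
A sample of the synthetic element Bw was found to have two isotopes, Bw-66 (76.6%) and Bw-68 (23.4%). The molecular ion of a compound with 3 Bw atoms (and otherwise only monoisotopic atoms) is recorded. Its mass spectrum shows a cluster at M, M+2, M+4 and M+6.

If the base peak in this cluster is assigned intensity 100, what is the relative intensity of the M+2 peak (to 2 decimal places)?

Binomial terms of (0.766 + 0.234)^3: M 0.4495, M+2 0.4119, M+4 0.1258, M+6 0.0128 → M is the base peak.
P(M) = C(3,0) × 0.766^3 × 0.234^0 = 1 × 0.4494551 × 1.0000 = 0.449455 (base)
P(M+2) = C(3,1) × 0.766^2 × 0.234^1 = 3 × 0.586756 × 0.2340 = 0.411903
Relative intensity = 0.411903 / 0.449455 × 100 = 91.64

91.64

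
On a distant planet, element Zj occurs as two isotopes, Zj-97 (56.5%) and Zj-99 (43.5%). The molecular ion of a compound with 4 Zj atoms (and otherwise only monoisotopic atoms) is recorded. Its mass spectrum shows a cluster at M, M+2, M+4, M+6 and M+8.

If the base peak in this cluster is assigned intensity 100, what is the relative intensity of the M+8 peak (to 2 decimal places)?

9.88

Term probabilities: M 0.1019, M+2 0.3138, M+4 0.3624, M+6 0.1860, M+8 0.0358. Base peak = M+4.
P(M+4) = C(4,2) × 0.565^2 × 0.435^2 = 6 × 0.319225 × 0.189225 = 0.362432 (base)
P(M+8) = C(4,4) × 0.565^0 × 0.435^4 = 1 × 1.0000 × 0.0358061 = 0.035806
Relative intensity = 0.035806 / 0.362432 × 100 = 9.88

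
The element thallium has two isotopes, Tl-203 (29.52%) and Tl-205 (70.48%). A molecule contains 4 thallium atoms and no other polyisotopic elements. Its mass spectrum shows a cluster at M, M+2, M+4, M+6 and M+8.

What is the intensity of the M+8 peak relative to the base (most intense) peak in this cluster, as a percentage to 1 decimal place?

Binomial terms of (0.2952 + 0.7048)^4: M 0.0076, M+2 0.0725, M+4 0.2597, M+6 0.4134, M+8 0.2468 → M+6 is the base peak.
P(M+6) = C(4,3) × 0.2952^1 × 0.7048^3 = 4 × 0.2952 × 0.35010449 = 0.413403 (base)
P(M+8) = C(4,4) × 0.2952^0 × 0.7048^4 = 1 × 1.0000 × 0.24675365 = 0.246754
Relative intensity = 0.246754 / 0.413403 × 100 = 59.7

59.7%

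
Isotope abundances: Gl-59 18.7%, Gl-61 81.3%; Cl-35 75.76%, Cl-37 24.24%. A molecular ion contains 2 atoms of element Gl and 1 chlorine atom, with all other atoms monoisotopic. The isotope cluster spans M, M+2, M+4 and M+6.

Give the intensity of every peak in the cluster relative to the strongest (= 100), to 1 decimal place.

Element Gl pattern (n=2): 0.034969 : 0.304062 : 0.660969
Chlorine pattern (n=1): 0.7576 : 0.2424
Convolve the two distributions (both contribute in 2-u steps):
  M: 0.034969×0.7576 = 0.026493
  M+2: 0.034969×0.2424 + 0.304062×0.7576 = 0.238834
  M+4: 0.304062×0.2424 + 0.660969×0.7576 = 0.574455
  M+6: 0.660969×0.2424 = 0.160219
Scale to base peak (0.574455) = 100: 4.6 : 41.6 : 100.0 : 27.9

4.6 : 41.6 : 100.0 : 27.9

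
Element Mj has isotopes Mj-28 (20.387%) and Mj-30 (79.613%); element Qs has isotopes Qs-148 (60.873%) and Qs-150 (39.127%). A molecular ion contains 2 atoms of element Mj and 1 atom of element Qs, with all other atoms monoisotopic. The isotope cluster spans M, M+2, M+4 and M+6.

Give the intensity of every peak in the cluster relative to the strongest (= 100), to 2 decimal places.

Element Mj pattern (n=2): 0.04156298 : 0.32461405 : 0.63382298
Element Qs pattern (n=1): 0.60873 : 0.39127
Convolve the two distributions (both contribute in 2-u steps):
  M: 0.04156298×0.60873 = 0.025301
  M+2: 0.04156298×0.39127 + 0.32461405×0.60873 = 0.213865
  M+4: 0.32461405×0.39127 + 0.63382298×0.60873 = 0.512839
  M+6: 0.63382298×0.39127 = 0.247996
Scale to base peak (0.512839) = 100: 4.93 : 41.70 : 100.00 : 48.36

4.93 : 41.70 : 100.00 : 48.36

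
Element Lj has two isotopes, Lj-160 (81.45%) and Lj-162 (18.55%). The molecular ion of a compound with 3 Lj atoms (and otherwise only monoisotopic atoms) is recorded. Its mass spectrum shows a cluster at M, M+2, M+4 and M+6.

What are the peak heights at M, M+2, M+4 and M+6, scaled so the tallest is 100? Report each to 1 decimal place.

Each Lj atom is independently Lj-160 (p = 0.8145) or Lj-162 (q = 0.1855); the cluster is the binomial expansion (p + q)^3.
P(M) = 0.8145^3 = 0.540348
P(M+2) = 3 × 0.8145^2 × 0.1855^1 = 0.369188
P(M+4) = 3 × 0.8145^1 × 0.1855^2 = 0.084081
P(M+6) = 0.1855^3 = 0.006383
The M peak is largest (0.540348); scaling to 100 gives 100.0 : 68.3 : 15.6 : 1.2.

100.0 : 68.3 : 15.6 : 1.2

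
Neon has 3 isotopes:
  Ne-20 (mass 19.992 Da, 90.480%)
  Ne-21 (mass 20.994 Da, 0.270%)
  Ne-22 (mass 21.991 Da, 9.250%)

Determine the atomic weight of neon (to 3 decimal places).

Weight each isotope mass by its fractional abundance: 0.90480 × 19.992 + 0.00270 × 20.994 + 0.09250 × 21.991
= 18.0888 + 0.0567 + 2.0342 = 20.1797 Da

20.180 Da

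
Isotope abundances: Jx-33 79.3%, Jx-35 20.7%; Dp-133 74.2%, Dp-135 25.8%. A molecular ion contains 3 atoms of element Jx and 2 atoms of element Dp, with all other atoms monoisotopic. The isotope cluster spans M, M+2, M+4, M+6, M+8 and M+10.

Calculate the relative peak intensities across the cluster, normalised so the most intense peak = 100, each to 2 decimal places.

67.64 : 100.00 : 58.84 : 17.22 : 2.51 : 0.15

Element Jx pattern (n=3): 0.49867726 : 0.39051523 : 0.10193777 : 0.00886974
Element Dp pattern (n=2): 0.550564 : 0.382872 : 0.066564
Convolve the two distributions (both contribute in 2-u steps):
  M: 0.49867726×0.550564 = 0.274554
  M+2: 0.49867726×0.382872 + 0.39051523×0.550564 = 0.405933
  M+4: 0.49867726×0.066564 + 0.39051523×0.382872 + 0.10193777×0.550564 = 0.238835
  M+6: 0.39051523×0.066564 + 0.10193777×0.382872 + 0.00886974×0.550564 = 0.069907
  M+8: 0.10193777×0.066564 + 0.00886974×0.382872 = 0.010181
  M+10: 0.00886974×0.066564 = 0.000590
Scale to base peak (0.405933) = 100: 67.64 : 100.00 : 58.84 : 17.22 : 2.51 : 0.15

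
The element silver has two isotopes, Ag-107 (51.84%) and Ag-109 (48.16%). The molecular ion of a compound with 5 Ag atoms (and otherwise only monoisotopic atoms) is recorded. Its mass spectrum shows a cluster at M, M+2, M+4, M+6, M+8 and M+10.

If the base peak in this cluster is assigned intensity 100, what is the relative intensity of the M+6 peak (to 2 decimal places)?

Binomial terms of (0.5184 + 0.4816)^5: M 0.0374, M+2 0.1739, M+4 0.3231, M+6 0.3002, M+8 0.1394, M+10 0.0259 → M+4 is the base peak.
P(M+4) = C(5,2) × 0.5184^3 × 0.4816^2 = 10 × 0.13931407 × 0.23193856 = 0.323123 (base)
P(M+6) = C(5,3) × 0.5184^2 × 0.4816^3 = 10 × 0.26873856 × 0.11170161 = 0.300185
Relative intensity = 0.300185 / 0.323123 × 100 = 92.90

92.90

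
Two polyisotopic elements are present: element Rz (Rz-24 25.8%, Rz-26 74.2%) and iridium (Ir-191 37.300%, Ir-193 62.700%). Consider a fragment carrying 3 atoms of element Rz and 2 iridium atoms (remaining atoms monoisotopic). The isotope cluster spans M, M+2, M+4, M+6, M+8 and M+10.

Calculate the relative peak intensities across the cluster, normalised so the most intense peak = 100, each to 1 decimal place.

Element Rz pattern (n=3): 0.01717351 : 0.14817146 : 0.42613654 : 0.40851849
Iridium pattern (n=2): 0.139129 : 0.467742 : 0.393129
Convolve the two distributions (both contribute in 2-u steps):
  M: 0.01717351×0.139129 = 0.002389
  M+2: 0.01717351×0.467742 + 0.14817146×0.139129 = 0.028648
  M+4: 0.01717351×0.393129 + 0.14817146×0.467742 + 0.42613654×0.139129 = 0.135345
  M+6: 0.14817146×0.393129 + 0.42613654×0.467742 + 0.40851849×0.139129 = 0.314409
  M+8: 0.42613654×0.393129 + 0.40851849×0.467742 = 0.358608
  M+10: 0.40851849×0.393129 = 0.160600
Scale to base peak (0.358608) = 100: 0.7 : 8.0 : 37.7 : 87.7 : 100.0 : 44.8

0.7 : 8.0 : 37.7 : 87.7 : 100.0 : 44.8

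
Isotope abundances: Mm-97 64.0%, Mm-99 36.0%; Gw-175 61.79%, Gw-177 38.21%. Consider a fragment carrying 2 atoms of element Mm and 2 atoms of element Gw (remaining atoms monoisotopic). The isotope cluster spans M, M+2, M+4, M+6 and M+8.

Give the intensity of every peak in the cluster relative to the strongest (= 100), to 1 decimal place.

Element Mm pattern (n=2): 0.4096 : 0.4608 : 0.1296
Element Gw pattern (n=2): 0.38180041 : 0.47219918 : 0.14600041
Convolve the two distributions (both contribute in 2-u steps):
  M: 0.4096×0.38180041 = 0.156385
  M+2: 0.4096×0.47219918 + 0.4608×0.38180041 = 0.369346
  M+4: 0.4096×0.14600041 + 0.4608×0.47219918 + 0.1296×0.38180041 = 0.326872
  M+6: 0.4608×0.14600041 + 0.1296×0.47219918 = 0.128474
  M+8: 0.1296×0.14600041 = 0.018922
Scale to base peak (0.369346) = 100: 42.3 : 100.0 : 88.5 : 34.8 : 5.1

42.3 : 100.0 : 88.5 : 34.8 : 5.1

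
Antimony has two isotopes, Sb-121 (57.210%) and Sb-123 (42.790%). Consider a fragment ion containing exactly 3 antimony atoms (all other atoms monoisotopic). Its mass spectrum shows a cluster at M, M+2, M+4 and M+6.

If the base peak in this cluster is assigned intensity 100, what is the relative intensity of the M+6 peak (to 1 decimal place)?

Term probabilities: M 0.1872, M+2 0.4202, M+4 0.3143, M+6 0.0783. Base peak = M+2.
P(M+2) = C(3,1) × 0.57210^2 × 0.42790^1 = 3 × 0.32729841 × 0.4279 = 0.420153 (base)
P(M+6) = C(3,3) × 0.57210^0 × 0.42790^3 = 1 × 1.0000 × 0.07834781 = 0.078348
Relative intensity = 0.078348 / 0.420153 × 100 = 18.6

18.6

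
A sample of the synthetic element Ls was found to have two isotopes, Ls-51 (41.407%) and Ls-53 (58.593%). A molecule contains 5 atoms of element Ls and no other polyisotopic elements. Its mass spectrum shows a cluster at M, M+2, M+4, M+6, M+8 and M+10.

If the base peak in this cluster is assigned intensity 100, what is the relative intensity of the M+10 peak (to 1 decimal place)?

20.0

(0.41407 + 0.58593)^5 gives M 0.0122, M+2 0.0861, M+4 0.2437, M+6 0.3449, M+8 0.2440, M+10 0.0691; the largest is M+6.
P(M+6) = C(5,3) × 0.41407^2 × 0.58593^3 = 10 × 0.17145396 × 0.20115795 = 0.344893 (base)
P(M+10) = C(5,5) × 0.41407^0 × 0.58593^5 = 1 × 1.0000 × 0.06906033 = 0.069060
Relative intensity = 0.069060 / 0.344893 × 100 = 20.0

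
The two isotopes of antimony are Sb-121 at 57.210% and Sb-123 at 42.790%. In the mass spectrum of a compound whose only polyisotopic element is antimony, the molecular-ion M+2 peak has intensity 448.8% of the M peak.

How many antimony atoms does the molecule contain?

With n Sb atoms, P(M+2)/P(M) = C(n,1)·p^(n−1)q / p^n = n·q/p = n · 0.42790/0.57210.
n = 4.488 × 0.57210/0.42790 = 6.00 ≈ 6

6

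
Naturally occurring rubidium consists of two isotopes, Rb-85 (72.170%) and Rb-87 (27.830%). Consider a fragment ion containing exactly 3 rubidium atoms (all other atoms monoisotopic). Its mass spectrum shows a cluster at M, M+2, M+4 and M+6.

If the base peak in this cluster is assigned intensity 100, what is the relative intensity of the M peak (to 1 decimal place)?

86.4

(0.72170 + 0.27830)^3 gives M 0.3759, M+2 0.4349, M+4 0.1677, M+6 0.0216; the largest is M+2.
P(M+2) = C(3,1) × 0.72170^2 × 0.27830^1 = 3 × 0.52085089 × 0.2783 = 0.434858 (base)
P(M) = C(3,0) × 0.72170^3 × 0.27830^0 = 1 × 0.37589809 × 1.0000 = 0.375898
Relative intensity = 0.375898 / 0.434858 × 100 = 86.4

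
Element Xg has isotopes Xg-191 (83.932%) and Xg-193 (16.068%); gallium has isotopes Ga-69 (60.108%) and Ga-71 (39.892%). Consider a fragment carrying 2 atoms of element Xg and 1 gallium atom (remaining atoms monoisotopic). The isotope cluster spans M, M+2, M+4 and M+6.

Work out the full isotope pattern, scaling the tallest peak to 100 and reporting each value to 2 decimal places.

Element Xg pattern (n=2): 0.70445806 : 0.26972388 : 0.02581806
Gallium pattern (n=1): 0.60108 : 0.39892
Convolve the two distributions (both contribute in 2-u steps):
  M: 0.70445806×0.60108 = 0.423436
  M+2: 0.70445806×0.39892 + 0.26972388×0.60108 = 0.443148
  M+4: 0.26972388×0.39892 + 0.02581806×0.60108 = 0.123117
  M+6: 0.02581806×0.39892 = 0.010299
Scale to base peak (0.443148) = 100: 95.55 : 100.00 : 27.78 : 2.32

95.55 : 100.00 : 27.78 : 2.32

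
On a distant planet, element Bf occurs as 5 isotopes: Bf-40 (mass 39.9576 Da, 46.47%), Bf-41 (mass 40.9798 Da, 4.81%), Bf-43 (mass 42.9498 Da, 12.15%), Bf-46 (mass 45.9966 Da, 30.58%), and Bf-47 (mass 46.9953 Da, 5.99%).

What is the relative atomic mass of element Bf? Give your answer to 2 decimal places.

42.64 Da

The abundance-weighted mean is 0.4647 × 39.9576 + 0.0481 × 40.9798 + 0.1215 × 42.9498 + 0.3058 × 45.9966 + 0.0599 × 46.9953
= 18.56830 + 1.97113 + 5.21840 + 14.06576 + 2.81502 = 42.63861 Da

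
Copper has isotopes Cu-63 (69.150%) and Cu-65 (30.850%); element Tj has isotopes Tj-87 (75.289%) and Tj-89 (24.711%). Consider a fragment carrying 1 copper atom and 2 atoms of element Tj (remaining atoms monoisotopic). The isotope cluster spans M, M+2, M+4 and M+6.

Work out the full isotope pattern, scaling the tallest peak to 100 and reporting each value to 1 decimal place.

Copper pattern (n=1): 0.6915 : 0.3085
Element Tj pattern (n=2): 0.56684335 : 0.3720933 : 0.06106335
Convolve the two distributions (both contribute in 2-u steps):
  M: 0.6915×0.56684335 = 0.391972
  M+2: 0.6915×0.3720933 + 0.3085×0.56684335 = 0.432174
  M+4: 0.6915×0.06106335 + 0.3085×0.3720933 = 0.157016
  M+6: 0.3085×0.06106335 = 0.018838
Scale to base peak (0.432174) = 100: 90.7 : 100.0 : 36.3 : 4.4

90.7 : 100.0 : 36.3 : 4.4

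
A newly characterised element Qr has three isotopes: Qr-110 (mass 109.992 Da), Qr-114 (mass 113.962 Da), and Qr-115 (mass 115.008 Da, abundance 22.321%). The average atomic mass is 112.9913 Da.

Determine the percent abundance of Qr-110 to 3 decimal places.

30.332%

The remaining 77.679% is split between Qr-110 (fraction x) and Qr-114 (fraction 0.77679 − x).
Substituting: 109.992x + 113.962(0.77679 − x) = 87.32036432
(109.992 − 113.962)x = -1.20417766  ⇒  x = 0.30332, y = 0.47347
Qr-110: 30.332%, Qr-114: 47.347%.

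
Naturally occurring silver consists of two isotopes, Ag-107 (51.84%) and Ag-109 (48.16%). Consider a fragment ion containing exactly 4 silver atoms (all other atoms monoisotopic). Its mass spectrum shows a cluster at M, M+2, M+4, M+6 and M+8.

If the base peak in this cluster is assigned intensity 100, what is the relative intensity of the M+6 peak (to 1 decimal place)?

(0.5184 + 0.4816)^4 gives M 0.0722, M+2 0.2684, M+4 0.3740, M+6 0.2316, M+8 0.0538; the largest is M+4.
P(M+4) = C(4,2) × 0.5184^2 × 0.4816^2 = 6 × 0.26873856 × 0.23193856 = 0.373985 (base)
P(M+6) = C(4,3) × 0.5184^1 × 0.4816^3 = 4 × 0.5184 × 0.11170161 = 0.231624
Relative intensity = 0.231624 / 0.373985 × 100 = 61.9

61.9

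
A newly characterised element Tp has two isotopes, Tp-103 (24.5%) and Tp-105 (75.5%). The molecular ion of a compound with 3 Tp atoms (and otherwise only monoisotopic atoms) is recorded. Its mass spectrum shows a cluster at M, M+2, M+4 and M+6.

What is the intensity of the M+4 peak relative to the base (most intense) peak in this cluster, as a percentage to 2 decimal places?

97.35%

(0.245 + 0.755)^3 gives M 0.0147, M+2 0.1360, M+4 0.4190, M+6 0.4304; the largest is M+6.
P(M+6) = C(3,3) × 0.245^0 × 0.755^3 = 1 × 1.0000 × 0.43036887 = 0.430369 (base)
P(M+4) = C(3,2) × 0.245^1 × 0.755^2 = 3 × 0.2450 × 0.570025 = 0.418968
Relative intensity = 0.418968 / 0.430369 × 100 = 97.35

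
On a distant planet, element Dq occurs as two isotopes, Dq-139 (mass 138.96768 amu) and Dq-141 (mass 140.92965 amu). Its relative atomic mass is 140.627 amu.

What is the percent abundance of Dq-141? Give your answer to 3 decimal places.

84.574%

Let x be the fractional abundance of Dq-139; then Dq-141 has abundance 1 − x.
138.96768·x + 140.92965·(1 − x) = 140.627
(138.96768 − 140.92965)·x = 140.627 − 140.92965
x = -0.30265 / -1.96197 = 0.15426 → 15.426% Dq-139, 84.574% Dq-141.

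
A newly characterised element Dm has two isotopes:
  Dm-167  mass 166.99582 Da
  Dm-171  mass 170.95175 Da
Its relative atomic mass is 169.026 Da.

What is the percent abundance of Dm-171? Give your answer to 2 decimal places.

With x = fraction of Dm-167 (so Dm-171 is 1 − x):
166.99582·x + 170.95175·(1 − x) = 169.026
(166.99582 − 170.95175)·x = 169.026 − 170.95175
x = -1.92575 / -3.95593 = 0.48680 → 48.68% Dm-167, 51.32% Dm-171.

51.32%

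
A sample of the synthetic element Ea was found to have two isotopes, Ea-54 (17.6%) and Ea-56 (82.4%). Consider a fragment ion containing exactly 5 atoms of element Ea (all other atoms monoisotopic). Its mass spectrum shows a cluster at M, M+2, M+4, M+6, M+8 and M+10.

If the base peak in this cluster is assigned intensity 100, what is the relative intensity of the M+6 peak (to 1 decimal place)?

Binomial terms of (0.176 + 0.824)^5: M 0.0002, M+2 0.0040, M+4 0.0370, M+6 0.1733, M+8 0.4057, M+10 0.3799 → M+8 is the base peak.
P(M+8) = C(5,4) × 0.176^1 × 0.824^4 = 5 × 0.1760 × 0.46100841 = 0.405687 (base)
P(M+6) = C(5,3) × 0.176^2 × 0.824^3 = 10 × 0.030976 × 0.55947622 = 0.173303
Relative intensity = 0.173303 / 0.405687 × 100 = 42.7

42.7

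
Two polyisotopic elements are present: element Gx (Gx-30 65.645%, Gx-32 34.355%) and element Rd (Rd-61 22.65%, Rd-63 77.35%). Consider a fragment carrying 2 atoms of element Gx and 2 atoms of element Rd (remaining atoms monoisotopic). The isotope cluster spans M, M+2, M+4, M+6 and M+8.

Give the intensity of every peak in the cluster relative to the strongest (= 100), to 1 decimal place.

Element Gx pattern (n=2): 0.4309266 : 0.4510468 : 0.1180266
Element Rd pattern (n=2): 0.05130225 : 0.3503955 : 0.59830225
Convolve the two distributions (both contribute in 2-u steps):
  M: 0.4309266×0.05130225 = 0.022108
  M+2: 0.4309266×0.3503955 + 0.4510468×0.05130225 = 0.174134
  M+4: 0.4309266×0.59830225 + 0.4510468×0.3503955 + 0.1180266×0.05130225 = 0.421924
  M+6: 0.4510468×0.59830225 + 0.1180266×0.3503955 = 0.311218
  M+8: 0.1180266×0.59830225 = 0.070616
Scale to base peak (0.421924) = 100: 5.2 : 41.3 : 100.0 : 73.8 : 16.7

5.2 : 41.3 : 100.0 : 73.8 : 16.7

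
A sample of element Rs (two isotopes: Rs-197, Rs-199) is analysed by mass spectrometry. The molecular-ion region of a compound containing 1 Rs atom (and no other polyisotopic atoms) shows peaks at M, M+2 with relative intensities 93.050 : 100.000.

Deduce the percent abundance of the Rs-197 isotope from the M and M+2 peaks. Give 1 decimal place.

If p is the fraction of Rs that is Rs-197, then I(M+2)/I(M) = [C(1,1)·p^0·(1−p)] / p^1 = 1·(1−p)/p = 100.000/93.050 = 1.0747
(1−p)/p = 1.0747/1 = 1.0747  ⇒  p = 1/(1 + 1.0747) = 0.4820
Rs-197: 48.2%, Rs-199: 51.8%.

48.2%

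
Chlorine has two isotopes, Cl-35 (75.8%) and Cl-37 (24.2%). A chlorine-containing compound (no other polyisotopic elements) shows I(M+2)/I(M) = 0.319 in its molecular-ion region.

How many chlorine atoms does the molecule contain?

With n Cl atoms, P(M+2)/P(M) = C(n,1)·p^(n−1)q / p^n = n·q/p = n · 0.242/0.758.
n = 0.319 × 0.758/0.242 = 1.00 ≈ 1

1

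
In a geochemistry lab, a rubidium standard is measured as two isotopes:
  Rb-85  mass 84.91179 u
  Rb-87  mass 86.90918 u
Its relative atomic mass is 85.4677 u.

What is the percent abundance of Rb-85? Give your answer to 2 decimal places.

Let x be the fractional abundance of Rb-85; then Rb-87 has abundance 1 − x.
84.91179·x + 86.90918·(1 − x) = 85.4677
(84.91179 − 86.90918)·x = 85.4677 − 86.90918
x = -1.44148 / -1.99739 = 0.72168 → 72.17% Rb-85, 27.83% Rb-87.

72.17%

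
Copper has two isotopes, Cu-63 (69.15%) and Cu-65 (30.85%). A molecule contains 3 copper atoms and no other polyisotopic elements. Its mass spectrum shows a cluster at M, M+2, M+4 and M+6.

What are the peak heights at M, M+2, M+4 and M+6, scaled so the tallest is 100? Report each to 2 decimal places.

74.72 : 100.00 : 44.61 : 6.63

Expanding (0.6915 + 0.3085)^3:
P(M) = 0.6915^3 = 0.330656
P(M+2) = 3 × 0.6915^2 × 0.3085^1 = 0.442548
P(M+4) = 3 × 0.6915^1 × 0.3085^2 = 0.197435
P(M+6) = 0.3085^3 = 0.029361
The M+2 peak is largest (0.442548); scaling to 100 gives 74.72 : 100.00 : 44.61 : 6.63.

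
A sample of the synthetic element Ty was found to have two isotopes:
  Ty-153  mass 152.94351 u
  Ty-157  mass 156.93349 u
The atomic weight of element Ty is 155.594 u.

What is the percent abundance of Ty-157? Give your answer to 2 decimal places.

66.43%

Let x be the fractional abundance of Ty-153; then Ty-157 has abundance 1 − x.
152.94351·x + 156.93349·(1 − x) = 155.594
(152.94351 − 156.93349)·x = 155.594 − 156.93349
x = -1.33949 / -3.98998 = 0.33571 → 33.57% Ty-153, 66.43% Ty-157.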